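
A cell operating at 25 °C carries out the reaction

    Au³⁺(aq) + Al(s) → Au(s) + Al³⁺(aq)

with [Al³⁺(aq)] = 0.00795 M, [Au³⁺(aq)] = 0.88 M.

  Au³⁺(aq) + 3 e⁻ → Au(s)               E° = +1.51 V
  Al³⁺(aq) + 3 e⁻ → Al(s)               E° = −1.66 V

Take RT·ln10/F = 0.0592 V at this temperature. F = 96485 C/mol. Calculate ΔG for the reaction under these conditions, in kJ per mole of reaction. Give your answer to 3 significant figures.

−929 kJ/mol

With Au³⁺/Au reduced at the cathode, E°cell = +1.51 − (−1.66) = +3.17 V and n = 3.
Q = [Al³⁺(aq)] / [Au³⁺(aq)] = 0.00903, so log Q = −2.044 and E = +3.17 − (0.0592/3)(−2.044) = +3.2103 V.
Finally ΔG = −nFE = −(3)(96485 C/mol)(+3.2103 V) = −929 kJ/mol.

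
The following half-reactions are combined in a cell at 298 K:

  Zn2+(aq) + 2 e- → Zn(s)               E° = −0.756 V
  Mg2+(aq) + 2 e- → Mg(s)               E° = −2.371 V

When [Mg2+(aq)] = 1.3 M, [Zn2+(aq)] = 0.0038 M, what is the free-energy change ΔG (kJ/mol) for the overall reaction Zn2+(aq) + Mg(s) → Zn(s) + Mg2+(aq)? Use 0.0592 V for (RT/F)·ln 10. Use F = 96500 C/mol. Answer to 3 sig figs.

−297 kJ/mol

E°cell = −0.756 − (−2.371) = +1.615 V; the balanced reaction transfers n = 2 electrons.
Here Q = [Mg2+(aq)] / [Zn2+(aq)] = 342 (log Q = 2.534), giving E = +1.615 − (0.0592/2)·(2.534) = +1.5400 V.
ΔG = −nFE = −(2)(96500)(+1.5400) J/mol = −297 kJ/mol.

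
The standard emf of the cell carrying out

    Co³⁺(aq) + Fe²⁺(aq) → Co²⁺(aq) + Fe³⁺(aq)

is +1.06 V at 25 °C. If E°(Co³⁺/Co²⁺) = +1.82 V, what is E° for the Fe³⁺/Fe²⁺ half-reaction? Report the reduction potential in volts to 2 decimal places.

+0.76 V

In the reaction as written the Co³⁺/Co²⁺ couple is reduced (cathode) and Fe³⁺/Fe²⁺ is oxidized (anode), so E°cell = E°(Co³⁺/Co²⁺) − E°(Fe³⁺/Fe²⁺).
E°(Fe³⁺/Fe²⁺) = E°(cathode) − E°cell = +1.82 − (+1.06) = +0.76 V.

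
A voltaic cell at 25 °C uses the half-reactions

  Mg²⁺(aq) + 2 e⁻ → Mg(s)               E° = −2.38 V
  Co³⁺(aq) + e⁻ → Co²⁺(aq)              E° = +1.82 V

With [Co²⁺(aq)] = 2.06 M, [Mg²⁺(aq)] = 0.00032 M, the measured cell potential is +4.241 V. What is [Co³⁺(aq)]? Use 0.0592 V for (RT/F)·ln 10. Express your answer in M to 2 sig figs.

Co³⁺/Co²⁺ is the cathode (higher E°); E°cell = +1.82 − (−2.38) = +4.20 V with n = 2.
From the Nernst equation, log Q = n(E° − E)/0.0592 = 2·(+4.20 − (+4.241))/0.0592 = −1.385.
For 2 Co³⁺(aq) + Mg(s) → 2 Co²⁺(aq) + Mg²⁺(aq), the reaction quotient is Q = ([Co²⁺(aq)]^2·[Mg²⁺(aq)]) / [Co³⁺(aq)]^2.
Substituting the known concentrations and solving, log [Co³⁺(aq)] = −0.741 and [Co³⁺(aq)] = 0.18 M.

0.18 M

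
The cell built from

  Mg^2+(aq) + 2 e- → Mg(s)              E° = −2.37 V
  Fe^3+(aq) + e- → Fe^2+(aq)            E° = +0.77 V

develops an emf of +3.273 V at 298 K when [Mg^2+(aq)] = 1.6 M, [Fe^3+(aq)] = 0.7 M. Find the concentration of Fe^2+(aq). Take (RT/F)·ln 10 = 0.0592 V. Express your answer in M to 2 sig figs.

With Fe³⁺/Fe²⁺ at the cathode and Mg²⁺/Mg at the anode, E°cell = +0.77 − (−2.37) = +3.14 V (n = 2).
Since E = E° − (0.0592/n)·log Q, log Q = n(E° − E)/0.0592 = −4.493.
For 2 Fe^3+(aq) + Mg(s) → 2 Fe^2+(aq) + Mg^2+(aq), the reaction quotient is Q = ([Fe^2+(aq)]^2·[Mg^2+(aq)]) / [Fe^3+(aq)]^2.
Solving for the unknown gives log [Fe^2+(aq)] = −2.503, so [Fe^2+(aq)] ≈ 0.0031 M.

0.0031 M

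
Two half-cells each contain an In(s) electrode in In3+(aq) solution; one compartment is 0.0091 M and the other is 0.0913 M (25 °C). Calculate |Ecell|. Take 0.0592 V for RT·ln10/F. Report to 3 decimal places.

0.020 V

For a concentration cell E°cell = 0, since both electrodes use the same couple.
The compartment with the higher In3+(aq) concentration (0.0913 M) acts as the cathode; ions are reduced there and produced at the dilute (0.0091 M) anode.
With n = 3, Ecell = −(0.0592/3)·log([dilute]/[conc]) = −(0.0592/3)·log(0.0091/0.0913) = +0.020 V.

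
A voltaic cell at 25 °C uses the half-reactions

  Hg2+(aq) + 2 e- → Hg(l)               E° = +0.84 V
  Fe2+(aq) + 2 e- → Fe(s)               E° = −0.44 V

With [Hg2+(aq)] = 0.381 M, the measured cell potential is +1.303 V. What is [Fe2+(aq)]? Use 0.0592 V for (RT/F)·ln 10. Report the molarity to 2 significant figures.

0.064 M

With Hg²⁺/Hg at the cathode and Fe²⁺/Fe at the anode, E°cell = +0.84 − (−0.44) = +1.28 V (n = 2).
From the Nernst equation, log Q = n(E° − E)/0.0592 = 2·(+1.28 − (+1.303))/0.0592 = −0.777.
Balancing electrons gives Hg2+(aq) + Fe(s) → Hg(l) + Fe2+(aq); thus Q = [Fe2+(aq)] / [Hg2+(aq)].
Substituting the known concentrations and solving, log [Fe2+(aq)] = −1.196 and [Fe2+(aq)] = 0.064 M.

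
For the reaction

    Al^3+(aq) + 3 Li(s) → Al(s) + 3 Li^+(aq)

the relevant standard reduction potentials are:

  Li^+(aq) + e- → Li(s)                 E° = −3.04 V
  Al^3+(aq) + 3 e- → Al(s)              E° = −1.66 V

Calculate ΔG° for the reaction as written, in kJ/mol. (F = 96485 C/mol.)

In the reaction as written Al^3+(aq) is reduced, so the Al³⁺/Al couple is the cathode and Li⁺/Li is the anode.
E°cell = −1.66 − (−3.04) = +1.38 V; balancing electrons gives n = 3.
ΔG° = −nFE°cell = −(3)(96485)(+1.38) J/mol = −399 kJ/mol.

−399 kJ/mol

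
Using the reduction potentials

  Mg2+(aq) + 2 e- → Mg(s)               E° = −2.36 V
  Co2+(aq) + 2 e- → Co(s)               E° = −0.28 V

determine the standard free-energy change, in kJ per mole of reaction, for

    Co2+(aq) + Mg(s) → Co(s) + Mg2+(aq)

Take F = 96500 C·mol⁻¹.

−401 kJ/mol

In the reaction as written Co2+(aq) is reduced, so the Co²⁺/Co couple is the cathode and Mg²⁺/Mg is the anode.
E°cell = −0.28 − (−2.36) = +2.08 V; balancing electrons gives n = 2.
ΔG° = −nFE°cell = −(2)(96500)(+2.08) J/mol = −401 kJ/mol.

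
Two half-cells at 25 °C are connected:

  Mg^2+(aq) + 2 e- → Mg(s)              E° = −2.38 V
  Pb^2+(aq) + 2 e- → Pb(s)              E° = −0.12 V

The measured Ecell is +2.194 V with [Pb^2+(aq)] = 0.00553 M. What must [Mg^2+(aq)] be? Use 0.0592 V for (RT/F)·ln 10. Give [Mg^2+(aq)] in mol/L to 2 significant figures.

0.94 M

Pb²⁺/Pb is the cathode (higher E°); E°cell = −0.12 − (−2.38) = +2.26 V with n = 2.
Since E = E° − (0.0592/n)·log Q, log Q = n(E° − E)/0.0592 = 2.230.
For Pb^2+(aq) + Mg(s) → Pb(s) + Mg^2+(aq), the reaction quotient is Q = [Mg^2+(aq)] / [Pb^2+(aq)].
Substituting the known concentrations and solving, log [Mg^2+(aq)] = −0.027 and [Mg^2+(aq)] = 0.94 M.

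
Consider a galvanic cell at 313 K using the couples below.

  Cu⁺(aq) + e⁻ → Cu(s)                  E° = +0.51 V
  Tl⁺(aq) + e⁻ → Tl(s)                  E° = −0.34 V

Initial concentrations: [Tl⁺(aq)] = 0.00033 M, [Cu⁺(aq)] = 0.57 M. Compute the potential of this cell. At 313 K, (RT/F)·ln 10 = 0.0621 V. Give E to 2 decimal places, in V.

The Cu⁺/Cu couple has the more positive E°, so it is the cathode; Tl⁺/Tl is the anode.
The standard potential is +0.51 − (−0.34) = +0.85 V and the balanced reaction transfers n = 1 electron.
For the overall reaction Cu⁺(aq) + Tl(s) → Cu(s) + Tl⁺(aq), Q = [Tl⁺(aq)] / [Cu⁺(aq)] = 0.000579, giving log Q = −3.237.
By the Nernst equation, E = +0.85 − (0.0621/1)·(−3.237) = +1.05 V.

+1.05 V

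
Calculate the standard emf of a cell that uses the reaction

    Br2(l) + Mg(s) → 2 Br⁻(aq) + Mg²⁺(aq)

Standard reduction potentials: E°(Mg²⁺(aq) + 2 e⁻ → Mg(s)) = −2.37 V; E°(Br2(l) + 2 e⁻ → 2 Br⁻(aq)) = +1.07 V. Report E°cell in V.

Br2(l) gains electrons, so the Br₂/Br⁻ couple is the cathode; the Mg²⁺/Mg couple is the anode.
E°cell = E°(cathode) − E°(anode) = +1.07 − (−2.37) = +3.44 V.
The positive value indicates the reaction is spontaneous as written.

+3.44 V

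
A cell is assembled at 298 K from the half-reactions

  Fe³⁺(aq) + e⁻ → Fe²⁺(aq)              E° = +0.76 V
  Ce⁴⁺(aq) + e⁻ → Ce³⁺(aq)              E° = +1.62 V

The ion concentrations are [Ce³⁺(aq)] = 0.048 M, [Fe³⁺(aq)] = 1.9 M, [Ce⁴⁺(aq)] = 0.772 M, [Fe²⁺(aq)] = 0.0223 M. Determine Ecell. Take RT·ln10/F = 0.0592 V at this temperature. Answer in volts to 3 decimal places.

+0.817 V

Since E°(Ce⁴⁺/Ce³⁺) > E°(Fe³⁺/Fe²⁺), Ce⁴⁺/Ce³⁺ serves as the cathode.
The standard potential is +1.62 − (+0.76) = +0.86 V and the balanced reaction transfers n = 1 electron.
The balanced reaction is Ce⁴⁺(aq) + Fe²⁺(aq) → Ce³⁺(aq) + Fe³⁺(aq), so Q = ([Ce³⁺(aq)]·[Fe³⁺(aq)]) / ([Ce⁴⁺(aq)]·[Fe²⁺(aq)]) = 5.3 and log Q = 0.724.
E = E° − (0.0592/n)·log Q = +0.86 − (0.0592/1)(0.724) = +0.817 V.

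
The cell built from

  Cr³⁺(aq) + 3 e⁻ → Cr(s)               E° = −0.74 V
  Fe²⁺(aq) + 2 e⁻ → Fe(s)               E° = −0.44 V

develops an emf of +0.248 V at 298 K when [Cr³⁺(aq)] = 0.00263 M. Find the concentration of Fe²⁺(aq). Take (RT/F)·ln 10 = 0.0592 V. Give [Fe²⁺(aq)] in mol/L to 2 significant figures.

0.00033 M

With Fe²⁺/Fe at the cathode and Cr³⁺/Cr at the anode, E°cell = −0.44 − (−0.74) = +0.30 V (n = 6).
Rearranging E = E° − (0.0592/n)·log Q gives log Q = 6(+0.30 − (+0.248))/0.0592 = 5.270.
The balanced reaction is 3 Fe²⁺(aq) + 2 Cr(s) → 3 Fe(s) + 2 Cr³⁺(aq), so Q = [Cr³⁺(aq)]^2 / [Fe²⁺(aq)]^3.
Solving for the unknown gives log [Fe²⁺(aq)] = −3.477, so [Fe²⁺(aq)] ≈ 0.00033 M.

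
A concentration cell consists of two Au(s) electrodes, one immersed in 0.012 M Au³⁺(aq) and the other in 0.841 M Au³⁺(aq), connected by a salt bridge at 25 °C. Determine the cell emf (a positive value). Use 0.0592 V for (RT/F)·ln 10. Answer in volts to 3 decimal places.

For a concentration cell E°cell = 0, since both electrodes use the same couple.
The compartment with the higher Au³⁺(aq) concentration (0.841 M) acts as the cathode; ions are reduced there and produced at the dilute (0.012 M) anode.
With n = 3, Ecell = −(0.0592/3)·log([dilute]/[conc]) = −(0.0592/3)·log(0.012/0.841) = +0.036 V.

0.036 V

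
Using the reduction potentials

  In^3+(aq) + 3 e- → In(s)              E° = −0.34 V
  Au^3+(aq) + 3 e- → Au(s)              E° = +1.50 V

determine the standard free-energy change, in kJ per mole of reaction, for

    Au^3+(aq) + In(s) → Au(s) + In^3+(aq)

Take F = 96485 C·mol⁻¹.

−533 kJ/mol

In the reaction as written Au^3+(aq) is reduced, so the Au³⁺/Au couple is the cathode and In³⁺/In is the anode.
E°cell = +1.50 − (−0.34) = +1.84 V; balancing electrons gives n = 3.
ΔG° = −nFE°cell = −(3)(96485)(+1.84) J/mol = −533 kJ/mol.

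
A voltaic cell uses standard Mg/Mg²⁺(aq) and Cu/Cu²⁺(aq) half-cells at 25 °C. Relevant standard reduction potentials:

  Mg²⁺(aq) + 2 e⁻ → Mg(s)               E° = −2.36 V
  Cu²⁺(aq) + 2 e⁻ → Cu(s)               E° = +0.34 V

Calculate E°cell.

+2.70 V

Of the two couples in this cell, the one with the more positive reduction potential is reduced at the cathode: here that is Cu²⁺/Cu (+0.34 V); Mg²⁺/Mg (−2.36 V) is the anode.
E°cell = E°(cathode) − E°(anode) = +0.34 − (−2.36) = +2.70 V.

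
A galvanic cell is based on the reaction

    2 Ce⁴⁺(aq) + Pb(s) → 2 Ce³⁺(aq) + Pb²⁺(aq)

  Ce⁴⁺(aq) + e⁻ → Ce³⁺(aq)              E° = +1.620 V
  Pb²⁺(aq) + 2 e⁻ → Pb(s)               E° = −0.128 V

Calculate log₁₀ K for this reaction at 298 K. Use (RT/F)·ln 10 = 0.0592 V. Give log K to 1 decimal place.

The Ce⁴⁺/Ce³⁺ couple is reduced (cathode); E°cell = +1.620 − (−0.128) = +1.748 V with n = 2.
At equilibrium E = 0, so log K = nE°cell / 0.0592 = (2)(+1.748) / 0.0592 = 59.1.

log K = 59.1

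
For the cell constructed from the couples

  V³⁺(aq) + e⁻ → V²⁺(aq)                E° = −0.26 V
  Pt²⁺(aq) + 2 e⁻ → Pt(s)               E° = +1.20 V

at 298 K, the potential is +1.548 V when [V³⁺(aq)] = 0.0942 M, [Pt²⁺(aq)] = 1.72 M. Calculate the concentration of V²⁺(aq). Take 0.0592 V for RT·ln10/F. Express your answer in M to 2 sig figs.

2.2 M

Pt²⁺/Pt is the cathode (higher E°); E°cell = +1.20 − (−0.26) = +1.46 V with n = 2.
Since E = E° − (0.0592/n)·log Q, log Q = n(E° − E)/0.0592 = −2.973.
The balanced reaction is Pt²⁺(aq) + 2 V²⁺(aq) → Pt(s) + 2 V³⁺(aq), so Q = [V³⁺(aq)]^2 / ([Pt²⁺(aq)]·[V²⁺(aq)]^2).
Solving for the unknown gives log [V²⁺(aq)] = 0.343, so [V²⁺(aq)] ≈ 2.2 M.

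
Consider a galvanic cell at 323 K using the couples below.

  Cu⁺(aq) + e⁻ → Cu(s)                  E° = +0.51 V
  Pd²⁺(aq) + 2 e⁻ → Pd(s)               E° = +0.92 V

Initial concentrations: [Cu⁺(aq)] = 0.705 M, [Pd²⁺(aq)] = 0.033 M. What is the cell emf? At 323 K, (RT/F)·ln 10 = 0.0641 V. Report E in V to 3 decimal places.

+0.372 V

The Pd²⁺/Pd couple has the more positive E°, so it is the cathode; Cu⁺/Cu is the anode.
E°cell = +0.92 − (+0.51) = +0.41 V, with n = 2 electrons transferred.
For the overall reaction Pd²⁺(aq) + 2 Cu(s) → Pd(s) + 2 Cu⁺(aq), Q = [Cu⁺(aq)]^2 / [Pd²⁺(aq)] = 15.1, giving log Q = 1.178.
E = E° − (0.0641/n)·log Q = +0.41 − (0.0641/2)(1.178) = +0.372 V.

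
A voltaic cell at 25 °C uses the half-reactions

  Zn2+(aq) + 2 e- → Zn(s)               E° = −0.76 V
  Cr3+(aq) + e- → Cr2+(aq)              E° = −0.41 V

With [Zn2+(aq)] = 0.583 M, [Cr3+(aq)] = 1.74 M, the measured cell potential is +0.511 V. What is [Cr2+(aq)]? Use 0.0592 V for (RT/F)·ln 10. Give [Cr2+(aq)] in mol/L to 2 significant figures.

0.0043 M

The Cr³⁺/Cr²⁺ couple has the larger reduction potential, so it is the cathode: E°cell = −0.41 − (−0.76) = +0.35 V and n = 2.
Since E = E° − (0.0592/n)·log Q, log Q = n(E° − E)/0.0592 = −5.439.
The balanced reaction is 2 Cr3+(aq) + Zn(s) → 2 Cr2+(aq) + Zn2+(aq), so Q = ([Cr2+(aq)]^2·[Zn2+(aq)]) / [Cr3+(aq)]^2.
Isolating [Cr2+(aq)] in Q = 10^{−5.439} yields log [Cr2+(aq)] = −2.362, i.e. 0.0043 M.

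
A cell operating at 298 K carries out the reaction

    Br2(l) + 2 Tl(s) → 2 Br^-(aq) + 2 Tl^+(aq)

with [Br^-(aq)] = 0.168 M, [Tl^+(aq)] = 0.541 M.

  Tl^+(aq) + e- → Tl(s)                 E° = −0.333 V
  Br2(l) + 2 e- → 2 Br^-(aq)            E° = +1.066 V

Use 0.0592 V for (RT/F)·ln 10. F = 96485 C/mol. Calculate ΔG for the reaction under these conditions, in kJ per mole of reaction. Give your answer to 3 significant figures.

−282 kJ/mol

E°cell = +1.066 − (−0.333) = +1.399 V; the balanced reaction transfers n = 2 electrons.
Q = [Br^-(aq)]^2·[Tl^+(aq)]^2 = 0.00826, so log Q = −2.083 and E = +1.399 − (0.0592/2)(−2.083) = +1.4607 V.
Finally ΔG = −nFE = −(2)(96485 C/mol)(+1.4607 V) = −282 kJ/mol.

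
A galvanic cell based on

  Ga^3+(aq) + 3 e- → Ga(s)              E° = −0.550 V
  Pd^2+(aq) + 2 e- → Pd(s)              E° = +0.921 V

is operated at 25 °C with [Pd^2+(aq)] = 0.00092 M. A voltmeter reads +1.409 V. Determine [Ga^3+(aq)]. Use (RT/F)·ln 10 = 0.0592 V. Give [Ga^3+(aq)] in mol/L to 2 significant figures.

0.039 M

Pd²⁺/Pd is the cathode (higher E°); E°cell = +0.921 − (−0.550) = +1.471 V with n = 6.
Rearranging E = E° − (0.0592/n)·log Q gives log Q = 6(+1.471 − (+1.409))/0.0592 = 6.284.
For 3 Pd^2+(aq) + 2 Ga(s) → 3 Pd(s) + 2 Ga^3+(aq), the reaction quotient is Q = [Ga^3+(aq)]^2 / [Pd^2+(aq)]^3.
Isolating [Ga^3+(aq)] in Q = 10^{6.284} yields log [Ga^3+(aq)] = −1.412, i.e. 0.039 M.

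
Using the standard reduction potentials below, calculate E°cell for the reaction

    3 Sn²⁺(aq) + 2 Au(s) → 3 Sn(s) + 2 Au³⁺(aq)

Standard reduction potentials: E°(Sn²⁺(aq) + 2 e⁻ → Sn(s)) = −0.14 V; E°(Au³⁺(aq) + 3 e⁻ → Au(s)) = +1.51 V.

In the reaction as written, Sn²⁺(aq) is reduced (cathode) and Au³⁺(aq) is produced by oxidation at the anode.
E°cell = E°(cathode) − E°(anode) = −0.14 − (+1.51) = −1.65 V.
The negative E°cell means the reaction is non-spontaneous in the direction written.

−1.65 V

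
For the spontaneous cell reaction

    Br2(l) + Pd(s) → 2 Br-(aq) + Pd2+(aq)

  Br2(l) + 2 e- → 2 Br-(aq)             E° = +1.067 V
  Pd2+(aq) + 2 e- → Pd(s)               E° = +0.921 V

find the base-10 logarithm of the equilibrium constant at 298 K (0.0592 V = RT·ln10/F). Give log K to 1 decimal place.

log K = 4.9

The Br₂/Br⁻ couple is reduced (cathode); E°cell = +1.067 − (+0.921) = +0.146 V with n = 2.
At equilibrium E = 0, so log K = nE°cell / 0.0592 = (2)(+0.146) / 0.0592 = 4.9.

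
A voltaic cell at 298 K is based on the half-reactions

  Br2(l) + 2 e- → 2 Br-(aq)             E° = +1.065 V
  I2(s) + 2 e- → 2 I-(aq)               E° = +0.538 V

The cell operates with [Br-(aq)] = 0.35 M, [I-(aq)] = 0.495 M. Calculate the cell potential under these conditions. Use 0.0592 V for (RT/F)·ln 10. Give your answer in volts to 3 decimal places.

+0.536 V

Br₂/Br⁻ is reduced (cathode, E° = +1.065 V) and I₂/I⁻ is oxidized (anode).
E°cell = +1.065 − (+0.538) = +0.527 V, with n = 2 electrons transferred.
For the overall reaction Br2(l) + 2 I-(aq) → 2 Br-(aq) + I2(s), Q = [Br-(aq)]^2 / [I-(aq)]^2 = 0.5, giving log Q = −0.301.
By the Nernst equation, E = +0.527 − (0.0592/2)·(−0.301) = +0.536 V.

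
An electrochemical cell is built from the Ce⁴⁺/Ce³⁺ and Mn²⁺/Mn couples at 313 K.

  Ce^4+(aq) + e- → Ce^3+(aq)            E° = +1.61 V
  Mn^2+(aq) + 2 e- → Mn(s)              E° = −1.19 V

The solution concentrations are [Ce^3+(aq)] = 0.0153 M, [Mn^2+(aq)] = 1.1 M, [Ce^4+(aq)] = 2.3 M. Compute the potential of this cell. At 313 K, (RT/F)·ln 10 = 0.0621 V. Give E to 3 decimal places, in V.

+2.934 V

Since E°(Ce⁴⁺/Ce³⁺) > E°(Mn²⁺/Mn), Ce⁴⁺/Ce³⁺ serves as the cathode.
The standard potential is +1.61 − (−1.19) = +2.80 V and the balanced reaction transfers n = 2 electrons.
For the overall reaction 2 Ce^4+(aq) + Mn(s) → 2 Ce^3+(aq) + Mn^2+(aq), Q = ([Ce^3+(aq)]^2·[Mn^2+(aq)]) / [Ce^4+(aq)]^2 = 4.87×10^−5, giving log Q = −4.313.
Applying E = E° − (RT ln10/nF)·log Q gives +2.80 − (0.0621/2)(−4.313) = +2.934 V.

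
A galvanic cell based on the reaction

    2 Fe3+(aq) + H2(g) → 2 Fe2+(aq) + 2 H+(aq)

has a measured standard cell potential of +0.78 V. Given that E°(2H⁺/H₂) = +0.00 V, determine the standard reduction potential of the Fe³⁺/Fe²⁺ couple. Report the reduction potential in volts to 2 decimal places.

In the reaction as written the Fe³⁺/Fe²⁺ couple is reduced (cathode) and 2H⁺/H₂ is oxidized (anode), so E°cell = E°(Fe³⁺/Fe²⁺) − E°(2H⁺/H₂).
E°(Fe³⁺/Fe²⁺) = E°cell + E°(anode) = +0.78 + (+0.00) = +0.78 V.

+0.78 V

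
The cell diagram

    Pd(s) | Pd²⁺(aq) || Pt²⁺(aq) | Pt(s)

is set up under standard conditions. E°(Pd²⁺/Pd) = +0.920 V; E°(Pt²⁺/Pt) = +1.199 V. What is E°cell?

By convention the left-hand electrode in cell notation is the anode (oxidation) and the right-hand electrode is the cathode (reduction).
E°cell = E°(right) − E°(left) = +1.199 − (+0.920) = +0.279 V.

+0.279 V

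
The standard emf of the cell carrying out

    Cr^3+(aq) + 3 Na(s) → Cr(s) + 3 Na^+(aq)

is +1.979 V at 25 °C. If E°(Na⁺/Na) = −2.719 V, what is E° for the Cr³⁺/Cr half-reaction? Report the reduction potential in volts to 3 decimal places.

−0.740 V

In the reaction as written the Cr³⁺/Cr couple is reduced (cathode) and Na⁺/Na is oxidized (anode), so E°cell = E°(Cr³⁺/Cr) − E°(Na⁺/Na).
E°(Cr³⁺/Cr) = E°cell + E°(anode) = +1.979 + (−2.719) = −0.740 V.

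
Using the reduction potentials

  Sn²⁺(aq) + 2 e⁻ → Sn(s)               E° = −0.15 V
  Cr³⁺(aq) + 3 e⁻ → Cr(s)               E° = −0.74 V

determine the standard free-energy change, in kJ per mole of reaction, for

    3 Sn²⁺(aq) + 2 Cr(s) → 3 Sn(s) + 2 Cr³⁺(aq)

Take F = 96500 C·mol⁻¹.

In the reaction as written Sn²⁺(aq) is reduced, so the Sn²⁺/Sn couple is the cathode and Cr³⁺/Cr is the anode.
E°cell = −0.15 − (−0.74) = +0.59 V; balancing electrons gives n = 6.
ΔG° = −nFE°cell = −(6)(96500)(+0.59) J/mol = −342 kJ/mol.

−342 kJ/mol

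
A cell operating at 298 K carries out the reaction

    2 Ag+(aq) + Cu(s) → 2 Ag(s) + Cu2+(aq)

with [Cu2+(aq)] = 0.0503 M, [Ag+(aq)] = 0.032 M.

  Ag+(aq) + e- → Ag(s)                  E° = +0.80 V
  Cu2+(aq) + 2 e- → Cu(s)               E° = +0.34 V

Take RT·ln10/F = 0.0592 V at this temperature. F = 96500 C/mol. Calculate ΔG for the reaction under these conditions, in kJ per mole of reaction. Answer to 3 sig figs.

E°cell = +0.80 − (+0.34) = +0.46 V; the balanced reaction transfers n = 2 electrons.
Here Q = [Cu2+(aq)] / [Ag+(aq)]^2 = 49.1 (log Q = 1.691), giving E = +0.46 − (0.0592/2)·(1.691) = +0.4099 V.
Then ΔG = −nFE = −2 × 96500 × +0.4099 J/mol = −79.1 kJ/mol.

−79.1 kJ/mol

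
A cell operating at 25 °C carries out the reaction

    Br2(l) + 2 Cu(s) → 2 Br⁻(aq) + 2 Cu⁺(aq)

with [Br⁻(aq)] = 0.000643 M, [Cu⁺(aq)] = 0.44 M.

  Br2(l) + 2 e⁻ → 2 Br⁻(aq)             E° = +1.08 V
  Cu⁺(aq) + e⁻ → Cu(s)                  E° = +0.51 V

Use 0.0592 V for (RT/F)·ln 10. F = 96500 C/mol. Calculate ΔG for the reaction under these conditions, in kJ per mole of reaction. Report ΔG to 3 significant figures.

−151 kJ/mol

The standard cell potential is +1.08 − (+0.51) = +0.57 V, with n = 2 electrons in the balanced equation.
Q = [Br⁻(aq)]^2·[Cu⁺(aq)]^2 = 8×10^−8, so log Q = −7.097 and E = +0.57 − (0.0592/2)(−7.097) = +0.7801 V.
ΔG = −nFE = −(2)(96500)(+0.7801) J/mol = −151 kJ/mol.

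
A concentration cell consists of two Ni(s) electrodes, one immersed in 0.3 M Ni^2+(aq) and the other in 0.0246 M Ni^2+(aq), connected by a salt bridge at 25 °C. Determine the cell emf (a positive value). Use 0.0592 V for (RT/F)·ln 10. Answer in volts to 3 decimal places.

For a concentration cell E°cell = 0, since both electrodes use the same couple.
The compartment with the higher Ni^2+(aq) concentration (0.3 M) acts as the cathode; ions are reduced there and produced at the dilute (0.0246 M) anode.
With n = 2, Ecell = −(0.0592/2)·log([dilute]/[conc]) = −(0.0592/2)·log(0.0246/0.3) = +0.032 V.

0.032 V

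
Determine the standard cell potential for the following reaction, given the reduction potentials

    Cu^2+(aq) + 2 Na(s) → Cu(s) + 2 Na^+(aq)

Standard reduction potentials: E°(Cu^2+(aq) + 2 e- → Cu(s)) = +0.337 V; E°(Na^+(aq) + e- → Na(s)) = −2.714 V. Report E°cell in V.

+3.051 V

In the reaction as written, Cu^2+(aq) is reduced (cathode) and Na^+(aq) is produced by oxidation at the anode.
E°cell = E°(cathode) − E°(anode) = +0.337 − (−2.714) = +3.051 V.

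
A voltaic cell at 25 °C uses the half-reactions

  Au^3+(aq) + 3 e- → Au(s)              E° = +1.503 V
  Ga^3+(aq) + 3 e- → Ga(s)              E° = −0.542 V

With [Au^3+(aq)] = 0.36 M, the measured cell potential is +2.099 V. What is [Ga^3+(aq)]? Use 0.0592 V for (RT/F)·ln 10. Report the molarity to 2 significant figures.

0.00066 M

The Au³⁺/Au couple has the larger reduction potential, so it is the cathode: E°cell = +1.503 − (−0.542) = +2.045 V and n = 3.
From the Nernst equation, log Q = n(E° − E)/0.0592 = 3·(+2.045 − (+2.099))/0.0592 = −2.736.
The balanced reaction is Au^3+(aq) + Ga(s) → Au(s) + Ga^3+(aq), so Q = [Ga^3+(aq)] / [Au^3+(aq)].
Isolating [Ga^3+(aq)] in Q = 10^{−2.736} yields log [Ga^3+(aq)] = −3.180, i.e. 0.00066 M.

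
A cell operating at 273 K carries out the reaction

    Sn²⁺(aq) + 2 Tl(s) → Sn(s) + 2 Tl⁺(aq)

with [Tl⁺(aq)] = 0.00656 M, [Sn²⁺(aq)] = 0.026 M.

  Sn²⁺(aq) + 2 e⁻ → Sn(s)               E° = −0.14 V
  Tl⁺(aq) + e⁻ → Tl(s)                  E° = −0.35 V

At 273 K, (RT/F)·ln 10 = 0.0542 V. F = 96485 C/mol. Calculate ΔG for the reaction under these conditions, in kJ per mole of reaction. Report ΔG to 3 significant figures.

−55.1 kJ/mol

The standard cell potential is −0.14 − (−0.35) = +0.21 V, with n = 2 electrons in the balanced equation.
Here Q = [Tl⁺(aq)]^2 / [Sn²⁺(aq)] = 0.00166 (log Q = −2.781), giving E = +0.21 − (0.0542/2)·(−2.781) = +0.2854 V.
Then ΔG = −nFE = −2 × 96485 × +0.2854 J/mol = −55.1 kJ/mol.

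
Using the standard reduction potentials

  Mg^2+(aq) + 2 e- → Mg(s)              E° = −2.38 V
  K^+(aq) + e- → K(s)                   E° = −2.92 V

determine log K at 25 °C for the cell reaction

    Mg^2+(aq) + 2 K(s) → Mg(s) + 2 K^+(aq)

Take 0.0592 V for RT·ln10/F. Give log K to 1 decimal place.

The Mg²⁺/Mg couple is reduced (cathode); E°cell = −2.38 − (−2.92) = +0.54 V with n = 2.
At equilibrium E = 0, so log K = nE°cell / 0.0592 = (2)(+0.54) / 0.0592 = 18.2.

log K = 18.2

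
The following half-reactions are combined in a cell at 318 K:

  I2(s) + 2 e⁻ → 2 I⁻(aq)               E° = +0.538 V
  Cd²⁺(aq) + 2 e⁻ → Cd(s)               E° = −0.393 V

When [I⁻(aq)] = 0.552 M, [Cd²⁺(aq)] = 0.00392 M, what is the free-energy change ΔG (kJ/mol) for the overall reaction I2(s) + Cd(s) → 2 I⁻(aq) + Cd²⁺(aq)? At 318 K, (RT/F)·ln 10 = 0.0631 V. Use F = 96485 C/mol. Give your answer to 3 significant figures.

−197 kJ/mol

The standard cell potential is +0.538 − (−0.393) = +0.931 V, with n = 2 electrons in the balanced equation.
The reaction quotient is [I⁻(aq)]^2·[Cd²⁺(aq)] = 0.00119; by Nernst, E = +0.931 − (0.0631/2)(−2.923) = +1.0232 V.
Then ΔG = −nFE = −2 × 96485 × +1.0232 J/mol = −197 kJ/mol.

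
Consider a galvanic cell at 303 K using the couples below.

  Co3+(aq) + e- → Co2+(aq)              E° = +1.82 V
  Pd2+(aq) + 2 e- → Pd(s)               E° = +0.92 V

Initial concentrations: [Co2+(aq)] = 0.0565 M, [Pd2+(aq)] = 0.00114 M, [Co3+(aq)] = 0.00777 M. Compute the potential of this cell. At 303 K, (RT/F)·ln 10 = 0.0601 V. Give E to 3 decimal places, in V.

Co³⁺/Co²⁺ is reduced (cathode, E° = +1.82 V) and Pd²⁺/Pd is oxidized (anode).
E°cell = +1.82 − (+0.92) = +0.90 V, with n = 2 electrons transferred.
For the overall reaction 2 Co3+(aq) + Pd(s) → 2 Co2+(aq) + Pd2+(aq), Q = ([Co2+(aq)]^2·[Pd2+(aq)]) / [Co3+(aq)]^2 = 0.0603, giving log Q = −1.220.
By the Nernst equation, E = +0.90 − (0.0601/2)·(−1.220) = +0.937 V.

+0.937 V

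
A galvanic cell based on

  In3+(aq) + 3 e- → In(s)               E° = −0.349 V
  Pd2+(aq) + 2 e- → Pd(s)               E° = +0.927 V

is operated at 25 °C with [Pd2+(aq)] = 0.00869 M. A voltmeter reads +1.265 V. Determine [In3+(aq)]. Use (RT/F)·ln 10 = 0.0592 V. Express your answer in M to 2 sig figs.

The Pd²⁺/Pd couple has the larger reduction potential, so it is the cathode: E°cell = +0.927 − (−0.349) = +1.276 V and n = 6.
Rearranging E = E° − (0.0592/n)·log Q gives log Q = 6(+1.276 − (+1.265))/0.0592 = 1.115.
For 3 Pd2+(aq) + 2 In(s) → 3 Pd(s) + 2 In3+(aq), the reaction quotient is Q = [In3+(aq)]^2 / [Pd2+(aq)]^3.
Substituting the known concentrations and solving, log [In3+(aq)] = −2.534 and [In3+(aq)] = 0.0029 M.

0.0029 M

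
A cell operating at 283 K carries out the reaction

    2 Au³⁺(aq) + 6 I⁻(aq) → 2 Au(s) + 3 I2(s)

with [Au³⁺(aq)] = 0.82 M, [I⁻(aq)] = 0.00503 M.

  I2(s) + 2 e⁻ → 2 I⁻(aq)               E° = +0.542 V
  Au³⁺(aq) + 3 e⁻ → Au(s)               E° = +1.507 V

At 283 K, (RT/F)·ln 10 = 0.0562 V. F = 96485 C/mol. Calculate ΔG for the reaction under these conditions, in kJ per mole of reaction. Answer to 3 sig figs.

−483 kJ/mol

E°cell = +1.507 − (+0.542) = +0.965 V; the balanced reaction transfers n = 6 electrons.
Q = 1 / ([Au³⁺(aq)]^2·[I⁻(aq)]^6) = 9.18×10^13, so log Q = 13.963 and E = +0.965 − (0.0562/6)(13.963) = +0.8342 V.
Finally ΔG = −nFE = −(6)(96485 C/mol)(+0.8342 V) = −483 kJ/mol.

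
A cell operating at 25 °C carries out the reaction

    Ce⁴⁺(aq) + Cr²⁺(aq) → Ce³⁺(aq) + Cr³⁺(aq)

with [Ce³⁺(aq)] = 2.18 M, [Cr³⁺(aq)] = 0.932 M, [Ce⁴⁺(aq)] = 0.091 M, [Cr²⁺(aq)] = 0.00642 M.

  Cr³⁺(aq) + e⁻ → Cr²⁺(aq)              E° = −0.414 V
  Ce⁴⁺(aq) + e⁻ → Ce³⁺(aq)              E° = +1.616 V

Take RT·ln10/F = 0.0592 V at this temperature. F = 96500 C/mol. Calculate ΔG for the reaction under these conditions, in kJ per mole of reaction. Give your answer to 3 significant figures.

−176 kJ/mol

The standard cell potential is +1.616 − (−0.414) = +2.030 V, with n = 1 electron in the balanced equation.
The reaction quotient is ([Ce³⁺(aq)]·[Cr³⁺(aq)]) / ([Ce⁴⁺(aq)]·[Cr²⁺(aq)]) = 3.48×10^3; by Nernst, E = +2.030 − (0.0592/1)(3.541) = +1.8204 V.
Finally ΔG = −nFE = −(1)(96500 C/mol)(+1.8204 V) = −176 kJ/mol.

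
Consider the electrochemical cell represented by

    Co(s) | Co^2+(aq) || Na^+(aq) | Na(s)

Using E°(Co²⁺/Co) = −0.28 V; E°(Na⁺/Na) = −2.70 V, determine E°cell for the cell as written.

By convention the left-hand electrode in cell notation is the anode (oxidation) and the right-hand electrode is the cathode (reduction).
E°cell = E°(right) − E°(left) = −2.70 − (−0.28) = −2.42 V.
The negative sign shows that, as written, the cell would require an external voltage to drive the reaction.

−2.42 V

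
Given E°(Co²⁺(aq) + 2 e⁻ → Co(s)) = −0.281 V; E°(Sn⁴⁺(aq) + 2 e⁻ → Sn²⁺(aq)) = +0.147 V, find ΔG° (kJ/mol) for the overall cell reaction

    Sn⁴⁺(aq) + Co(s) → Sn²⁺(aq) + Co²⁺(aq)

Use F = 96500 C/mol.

In the reaction as written Sn⁴⁺(aq) is reduced, so the Sn⁴⁺/Sn²⁺ couple is the cathode and Co²⁺/Co is the anode.
E°cell = +0.147 − (−0.281) = +0.428 V; balancing electrons gives n = 2.
ΔG° = −nFE°cell = −(2)(96500)(+0.428) J/mol = −82.6 kJ/mol.

−82.6 kJ/mol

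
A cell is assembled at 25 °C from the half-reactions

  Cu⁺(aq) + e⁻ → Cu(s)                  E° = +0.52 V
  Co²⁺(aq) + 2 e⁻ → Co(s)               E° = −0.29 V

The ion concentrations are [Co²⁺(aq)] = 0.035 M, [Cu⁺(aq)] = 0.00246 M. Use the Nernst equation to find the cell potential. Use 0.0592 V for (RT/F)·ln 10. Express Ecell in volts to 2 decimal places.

+0.70 V

The Cu⁺/Cu couple has the more positive E°, so it is the cathode; Co²⁺/Co is the anode.
E°cell = +0.52 − (−0.29) = +0.81 V, with n = 2 electrons transferred.
The balanced reaction is 2 Cu⁺(aq) + Co(s) → 2 Cu(s) + Co²⁺(aq), so Q = [Co²⁺(aq)] / [Cu⁺(aq)]^2 = 5.78×10^3 and log Q = 3.762.
E = E° − (0.0592/n)·log Q = +0.81 − (0.0592/2)(3.762) = +0.70 V.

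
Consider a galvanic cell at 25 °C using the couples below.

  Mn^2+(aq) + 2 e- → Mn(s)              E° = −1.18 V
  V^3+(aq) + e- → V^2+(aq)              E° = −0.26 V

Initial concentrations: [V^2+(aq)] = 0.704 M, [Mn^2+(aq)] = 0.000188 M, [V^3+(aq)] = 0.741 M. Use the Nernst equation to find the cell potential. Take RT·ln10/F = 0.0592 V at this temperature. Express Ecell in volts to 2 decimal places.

V³⁺/V²⁺ is reduced (cathode, E° = −0.26 V) and Mn²⁺/Mn is oxidized (anode).
E°cell = −0.26 − (−1.18) = +0.92 V, with n = 2 electrons transferred.
For the overall reaction 2 V^3+(aq) + Mn(s) → 2 V^2+(aq) + Mn^2+(aq), Q = ([V^2+(aq)]^2·[Mn^2+(aq)]) / [V^3+(aq)]^2 = 0.00017, giving log Q = −3.770.
By the Nernst equation, E = +0.92 − (0.0592/2)·(−3.770) = +1.03 V.

+1.03 V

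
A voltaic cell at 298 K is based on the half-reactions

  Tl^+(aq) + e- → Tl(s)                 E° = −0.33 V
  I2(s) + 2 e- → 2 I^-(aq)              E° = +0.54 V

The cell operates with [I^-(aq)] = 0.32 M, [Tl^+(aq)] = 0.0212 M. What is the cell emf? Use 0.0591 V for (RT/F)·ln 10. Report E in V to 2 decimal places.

+1.00 V

The I₂/I⁻ couple has the more positive E°, so it is the cathode; Tl⁺/Tl is the anode.
E°cell = +0.54 − (−0.33) = +0.87 V, with n = 2 electrons transferred.
Balancing gives I2(s) + 2 Tl(s) → 2 I^-(aq) + 2 Tl^+(aq); hence Q = [I^-(aq)]^2·[Tl^+(aq)]^2 = 4.6×10^−5 (log Q = −4.337).
Applying E = E° − (RT ln10/nF)·log Q gives +0.87 − (0.0591/2)(−4.337) = +1.00 V.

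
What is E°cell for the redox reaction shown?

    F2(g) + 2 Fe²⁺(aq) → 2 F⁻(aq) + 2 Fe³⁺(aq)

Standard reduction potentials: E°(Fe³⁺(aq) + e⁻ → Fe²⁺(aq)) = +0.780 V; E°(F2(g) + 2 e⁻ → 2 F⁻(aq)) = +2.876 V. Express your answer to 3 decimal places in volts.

+2.096 V

F2(g) gains electrons, so the F₂/F⁻ couple is the cathode; the Fe³⁺/Fe²⁺ couple is the anode.
E°cell = E°(cathode) − E°(anode) = +2.876 − (+0.780) = +2.096 V.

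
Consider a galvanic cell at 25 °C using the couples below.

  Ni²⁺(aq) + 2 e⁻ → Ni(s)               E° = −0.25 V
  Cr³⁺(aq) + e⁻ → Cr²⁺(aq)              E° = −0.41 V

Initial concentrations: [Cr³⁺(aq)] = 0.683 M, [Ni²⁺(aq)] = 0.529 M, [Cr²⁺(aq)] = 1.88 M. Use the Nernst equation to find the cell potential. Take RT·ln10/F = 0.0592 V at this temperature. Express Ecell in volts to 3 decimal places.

+0.178 V

Ni²⁺/Ni is reduced (cathode, E° = −0.25 V) and Cr³⁺/Cr²⁺ is oxidized (anode).
The standard potential is −0.25 − (−0.41) = +0.16 V and the balanced reaction transfers n = 2 electrons.
Balancing gives Ni²⁺(aq) + 2 Cr²⁺(aq) → Ni(s) + 2 Cr³⁺(aq); hence Q = [Cr³⁺(aq)]^2 / ([Ni²⁺(aq)]·[Cr²⁺(aq)]^2) = 0.249 (log Q = −0.603).
By the Nernst equation, E = +0.16 − (0.0592/2)·(−0.603) = +0.178 V.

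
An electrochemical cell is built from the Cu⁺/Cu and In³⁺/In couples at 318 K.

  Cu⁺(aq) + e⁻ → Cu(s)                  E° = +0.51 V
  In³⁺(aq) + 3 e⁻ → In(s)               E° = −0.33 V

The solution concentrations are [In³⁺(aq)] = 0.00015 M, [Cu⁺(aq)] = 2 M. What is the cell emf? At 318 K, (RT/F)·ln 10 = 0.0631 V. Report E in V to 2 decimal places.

Cu⁺/Cu is reduced (cathode, E° = +0.51 V) and In³⁺/In is oxidized (anode).
The standard potential is +0.51 − (−0.33) = +0.84 V and the balanced reaction transfers n = 3 electrons.
For the overall reaction 3 Cu⁺(aq) + In(s) → 3 Cu(s) + In³⁺(aq), Q = [In³⁺(aq)] / [Cu⁺(aq)]^3 = 1.87×10^−5, giving log Q = −4.727.
Applying E = E° − (RT ln10/nF)·log Q gives +0.84 − (0.0631/3)(−4.727) = +0.94 V.

+0.94 V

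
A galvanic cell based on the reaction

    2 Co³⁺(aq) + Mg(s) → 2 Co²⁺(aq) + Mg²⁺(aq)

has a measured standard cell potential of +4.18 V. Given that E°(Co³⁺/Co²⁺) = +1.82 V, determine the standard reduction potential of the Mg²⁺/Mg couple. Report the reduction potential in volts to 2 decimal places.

In the reaction as written the Co³⁺/Co²⁺ couple is reduced (cathode) and Mg²⁺/Mg is oxidized (anode), so E°cell = E°(Co³⁺/Co²⁺) − E°(Mg²⁺/Mg).
E°(Mg²⁺/Mg) = E°(cathode) − E°cell = +1.82 − (+4.18) = −2.36 V.

−2.36 V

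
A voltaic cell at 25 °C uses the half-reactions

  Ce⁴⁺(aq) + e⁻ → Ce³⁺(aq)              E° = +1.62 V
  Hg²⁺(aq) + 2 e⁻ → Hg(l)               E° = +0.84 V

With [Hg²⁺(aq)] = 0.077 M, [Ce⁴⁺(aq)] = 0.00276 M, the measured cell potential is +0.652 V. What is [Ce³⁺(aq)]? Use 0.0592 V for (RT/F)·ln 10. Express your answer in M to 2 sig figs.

The Ce⁴⁺/Ce³⁺ couple has the larger reduction potential, so it is the cathode: E°cell = +1.62 − (+0.84) = +0.78 V and n = 2.
From the Nernst equation, log Q = n(E° − E)/0.0592 = 2·(+0.78 − (+0.652))/0.0592 = 4.324.
Balancing electrons gives 2 Ce⁴⁺(aq) + Hg(l) → 2 Ce³⁺(aq) + Hg²⁺(aq); thus Q = ([Ce³⁺(aq)]^2·[Hg²⁺(aq)]) / [Ce⁴⁺(aq)]^2.
Solving for the unknown gives log [Ce³⁺(aq)] = 0.160, so [Ce³⁺(aq)] ≈ 1.4 M.

1.4 M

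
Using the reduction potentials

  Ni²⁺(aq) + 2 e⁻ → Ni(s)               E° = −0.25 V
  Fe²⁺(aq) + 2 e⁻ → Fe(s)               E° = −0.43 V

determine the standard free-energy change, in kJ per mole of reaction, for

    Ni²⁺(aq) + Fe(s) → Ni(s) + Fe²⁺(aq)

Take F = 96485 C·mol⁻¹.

−34.7 kJ/mol

In the reaction as written Ni²⁺(aq) is reduced, so the Ni²⁺/Ni couple is the cathode and Fe²⁺/Fe is the anode.
E°cell = −0.25 − (−0.43) = +0.18 V; balancing electrons gives n = 2.
ΔG° = −nFE°cell = −(2)(96485)(+0.18) J/mol = −34.7 kJ/mol.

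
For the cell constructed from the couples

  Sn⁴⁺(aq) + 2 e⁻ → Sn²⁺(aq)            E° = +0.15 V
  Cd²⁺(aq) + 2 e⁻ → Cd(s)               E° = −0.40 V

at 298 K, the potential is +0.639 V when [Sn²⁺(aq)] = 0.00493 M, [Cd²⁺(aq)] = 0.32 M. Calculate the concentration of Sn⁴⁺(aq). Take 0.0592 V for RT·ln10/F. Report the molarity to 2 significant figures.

Sn⁴⁺/Sn²⁺ is the cathode (higher E°); E°cell = +0.15 − (−0.40) = +0.55 V with n = 2.
Rearranging E = E° − (0.0592/n)·log Q gives log Q = 2(+0.55 − (+0.639))/0.0592 = −3.007.
The balanced reaction is Sn⁴⁺(aq) + Cd(s) → Sn²⁺(aq) + Cd²⁺(aq), so Q = ([Sn²⁺(aq)]·[Cd²⁺(aq)]) / [Sn⁴⁺(aq)].
Solving for the unknown gives log [Sn⁴⁺(aq)] = 0.205, so [Sn⁴⁺(aq)] ≈ 1.6 M.

1.6 M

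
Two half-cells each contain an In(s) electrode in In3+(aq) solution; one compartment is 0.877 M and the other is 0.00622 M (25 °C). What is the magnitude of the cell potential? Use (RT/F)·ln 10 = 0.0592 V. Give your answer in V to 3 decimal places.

0.042 V

For a concentration cell E°cell = 0, since both electrodes use the same couple.
The compartment with the higher In3+(aq) concentration (0.877 M) acts as the cathode; ions are reduced there and produced at the dilute (0.00622 M) anode.
With n = 3, Ecell = −(0.0592/3)·log([dilute]/[conc]) = −(0.0592/3)·log(0.00622/0.877) = +0.042 V.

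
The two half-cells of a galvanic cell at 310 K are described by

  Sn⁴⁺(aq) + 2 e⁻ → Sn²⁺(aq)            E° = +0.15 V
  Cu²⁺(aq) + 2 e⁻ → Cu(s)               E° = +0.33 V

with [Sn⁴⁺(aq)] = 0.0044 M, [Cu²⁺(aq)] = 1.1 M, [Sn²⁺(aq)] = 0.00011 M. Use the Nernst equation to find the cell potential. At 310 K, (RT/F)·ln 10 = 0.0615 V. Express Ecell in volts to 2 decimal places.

Cu²⁺/Cu is reduced (cathode, E° = +0.33 V) and Sn⁴⁺/Sn²⁺ is oxidized (anode).
E°cell = +0.33 − (+0.15) = +0.18 V, with n = 2 electrons transferred.
Balancing gives Cu²⁺(aq) + Sn²⁺(aq) → Cu(s) + Sn⁴⁺(aq); hence Q = [Sn⁴⁺(aq)] / ([Cu²⁺(aq)]·[Sn²⁺(aq)]) = 36.4 (log Q = 1.561).
E = E° − (0.0615/n)·log Q = +0.18 − (0.0615/2)(1.561) = +0.13 V.

+0.13 V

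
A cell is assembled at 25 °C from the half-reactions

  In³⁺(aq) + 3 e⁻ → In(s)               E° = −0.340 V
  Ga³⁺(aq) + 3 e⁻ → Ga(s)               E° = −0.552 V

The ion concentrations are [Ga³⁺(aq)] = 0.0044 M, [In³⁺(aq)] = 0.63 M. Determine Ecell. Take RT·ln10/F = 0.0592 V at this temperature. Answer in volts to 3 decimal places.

In³⁺/In is reduced (cathode, E° = −0.340 V) and Ga³⁺/Ga is oxidized (anode).
E°cell = −0.340 − (−0.552) = +0.212 V, with n = 3 electrons transferred.
Balancing gives In³⁺(aq) + Ga(s) → In(s) + Ga³⁺(aq); hence Q = [Ga³⁺(aq)] / [In³⁺(aq)] = 0.00698 (log Q = −2.156).
Applying E = E° − (RT ln10/nF)·log Q gives +0.212 − (0.0592/3)(−2.156) = +0.255 V.

+0.255 V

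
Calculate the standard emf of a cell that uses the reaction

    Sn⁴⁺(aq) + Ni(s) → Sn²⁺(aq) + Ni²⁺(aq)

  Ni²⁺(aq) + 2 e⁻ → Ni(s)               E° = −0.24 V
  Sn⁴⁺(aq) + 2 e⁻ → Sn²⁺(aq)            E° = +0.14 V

+0.38 V

In the reaction as written, Sn⁴⁺(aq) is reduced (cathode) and Ni²⁺(aq) is produced by oxidation at the anode.
E°cell = E°(cathode) − E°(anode) = +0.14 − (−0.24) = +0.38 V.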